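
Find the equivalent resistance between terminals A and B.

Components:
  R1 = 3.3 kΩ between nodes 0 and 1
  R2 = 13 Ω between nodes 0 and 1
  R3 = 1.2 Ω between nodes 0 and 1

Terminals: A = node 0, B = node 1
Reduce the network between node 0 (A) and node 1 (B) by series/parallel combination:
  Rp1 = R1 ‖ R2 ‖ R3 (parallel, all between nodes 0 and 1) = 1/(1/3300 + 1/13 + 1/1.2) = 1.098 Ω
R_eq = 1.098 Ω

Final answer: 1.098 Ω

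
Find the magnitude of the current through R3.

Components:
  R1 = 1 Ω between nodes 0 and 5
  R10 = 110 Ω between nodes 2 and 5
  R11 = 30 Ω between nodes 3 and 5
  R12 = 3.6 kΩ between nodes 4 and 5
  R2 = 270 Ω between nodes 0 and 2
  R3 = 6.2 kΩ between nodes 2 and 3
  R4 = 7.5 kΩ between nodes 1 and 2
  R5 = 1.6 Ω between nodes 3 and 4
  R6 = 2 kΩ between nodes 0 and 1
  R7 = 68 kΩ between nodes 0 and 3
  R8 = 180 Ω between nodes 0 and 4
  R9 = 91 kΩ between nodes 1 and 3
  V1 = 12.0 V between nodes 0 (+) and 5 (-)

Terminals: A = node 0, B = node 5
Nodal analysis, taking node 5 as the 0 V reference.
Source V1 fixes V_0 = 12 V.
KCL at each unknown node (sum of currents leaving = 0; resistances in Ω):
  Node 1: (V_1 - V_2)/7500 + (V_1 - 12)/2000 + (V_1 - V_3)/91000 = 0
  Node 2: (V_2 - 12)/270 + (V_2 - V_3)/6200 + (V_2 - V_1)/7500 + (V_2 - 0)/110 = 0
  Node 3: (V_3 - V_2)/6200 + (V_3 - V_4)/1.6 + (V_3 - 12)/68000 + (V_3 - V_1)/91000 + (V_3 - 0)/30 = 0
  Node 4: (V_4 - V_3)/1.6 + (V_4 - 12)/180 + (V_4 - 0)/3600 = 0
Collecting terms (coefficients in siemens):
  0.0006443·V_1 - 0.0001333·V_2 - 0.00001099·V_3 = 0.006
  0.01309·V_2 - 0.0001333·V_1 - 0.0001613·V_3 = 0.04444
  0.6585·V_3 - 0.00001099·V_1 - 0.0001613·V_2 - 0.625·V_4 = 0.0001765
  0.6308·V_4 - 0.625·V_3 = 0.06667
Solving these 4 simultaneous equations (Gaussian elimination) gives:
  V_1 = 10.07 V, V_2 = 3.519 V, V_3 = 1.702 V, V_4 = 1.792 V
I_R3 = (V_2 - V_3)/R3 = (3.519 - 1.702)/6200 = 0.000293 A
|I_R3| = 0.000293 A

Final answer: |I_R3| = 0.000293 A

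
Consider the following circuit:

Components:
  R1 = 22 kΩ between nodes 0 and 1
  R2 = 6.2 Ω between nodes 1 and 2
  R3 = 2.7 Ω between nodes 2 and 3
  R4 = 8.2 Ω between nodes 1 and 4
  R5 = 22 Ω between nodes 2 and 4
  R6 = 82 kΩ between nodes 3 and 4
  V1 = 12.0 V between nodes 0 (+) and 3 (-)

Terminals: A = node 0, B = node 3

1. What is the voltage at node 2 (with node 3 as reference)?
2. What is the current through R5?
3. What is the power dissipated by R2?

Nodal analysis, taking node 3 as the 0 V reference.
Source V1 fixes V_0 = 12 V.
KCL at each unknown node (sum of currents leaving = 0; resistances in Ω):
  Node 1: (V_1 - 12)/22000 + (V_1 - V_2)/6.2 + (V_1 - V_4)/8.2 = 0
  Node 2: (V_2 - V_1)/6.2 + (V_2 - 0)/2.7 + (V_2 - V_4)/22 = 0
  Node 4: (V_4 - V_1)/8.2 + (V_4 - V_2)/22 + (V_4 - 0)/82000 = 0
Collecting terms (coefficients in siemens):
  0.2833·V_1 - 0.1613·V_2 - 0.122·V_4 = 0.0005455
  0.5771·V_2 - 0.1613·V_1 - 0.04545·V_4 = 0
  0.1674·V_4 - 0.122·V_1 - 0.04545·V_2 = 0
Solving these 3 simultaneous equations (Gaussian elimination) gives:
  V_1 = 0.004277 V, V_2 = 0.001472 V, V_4 = 0.003515 V
Part 1:
  Read off the nodal solution: V_2 = 0.001472 V
Part 2:
  I_R5 = (V_2 - V_4)/R5 = (0.001472 - 0.003515)/22 = -0.00009286 A
  Magnitude: I_R5 = 0.00009286 A
Part 3:
  I_R2 = (V_1 - V_2)/R2 = (0.004277 - 0.001472)/6.2 = 0.0004524 A
  P_R2 = I_R2² × R2 = (0.0004524)² × 6.2 = 0.000001269 W

Final answers:
1. V_2 = 0.001472 V
2. I_R5 = 9.286e-05 A
3. P_R2 = 1.269e-06 W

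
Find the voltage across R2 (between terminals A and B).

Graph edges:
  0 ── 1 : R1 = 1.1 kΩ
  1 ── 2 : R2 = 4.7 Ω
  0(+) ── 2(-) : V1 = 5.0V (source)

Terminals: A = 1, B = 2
R1 and R2 are in series across V1 (node 0 → node 1 → node 2), and the output A–B is taken across R2, so this is a voltage divider.
Series current: I = V1/(R1 + R2) = 5/(1100 + 4.7) = 5/1105 = 0.004526 A
V_R2 = I × R2 = V1 × R2/(R1 + R2) = 5 × 4.7/1105 = 0.02127 V

Final answer: 0.02127 V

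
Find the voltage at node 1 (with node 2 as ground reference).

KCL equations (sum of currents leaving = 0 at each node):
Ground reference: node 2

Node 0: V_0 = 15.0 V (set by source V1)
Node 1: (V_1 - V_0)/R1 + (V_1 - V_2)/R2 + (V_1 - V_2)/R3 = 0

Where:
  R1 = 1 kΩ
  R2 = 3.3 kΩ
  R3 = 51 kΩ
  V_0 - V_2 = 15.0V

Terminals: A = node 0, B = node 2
Nodal analysis, taking node 2 as the 0 V reference.
Source V1 fixes V_0 = 15 V.
KCL at each unknown node (sum of currents leaving = 0; resistances in Ω):
  Node 1: (V_1 - 15)/1000 + (V_1 - 0)/3300 + (V_1 - 0)/51000 = 0
Collecting terms: 0.001323 × V_1 = 0.015  =>  V_1 = 11.34 V
The requested potential is V_1 = 11.34 V.

Final answer: V_1 = 11.34 V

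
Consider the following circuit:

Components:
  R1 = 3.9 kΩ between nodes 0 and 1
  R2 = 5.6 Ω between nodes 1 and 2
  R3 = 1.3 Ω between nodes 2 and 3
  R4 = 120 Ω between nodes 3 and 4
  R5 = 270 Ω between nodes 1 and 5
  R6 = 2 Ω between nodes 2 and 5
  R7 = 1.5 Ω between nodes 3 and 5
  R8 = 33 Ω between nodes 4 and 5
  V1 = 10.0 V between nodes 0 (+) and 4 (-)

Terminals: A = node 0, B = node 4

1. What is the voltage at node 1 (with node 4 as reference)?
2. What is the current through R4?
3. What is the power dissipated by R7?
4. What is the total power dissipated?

Nodal analysis, taking node 4 as the 0 V reference.
Source V1 fixes V_0 = 10 V.
KCL at each unknown node (sum of currents leaving = 0; resistances in Ω):
  Node 1: (V_1 - 10)/3900 + (V_1 - V_2)/5.6 + (V_1 - V_5)/270 = 0
  Node 2: (V_2 - V_1)/5.6 + (V_2 - V_3)/1.3 + (V_2 - V_5)/2 = 0
  Node 3: (V_3 - V_2)/1.3 + (V_3 - 0)/120 + (V_3 - V_5)/1.5 = 0
  Node 5: (V_5 - V_1)/270 + (V_5 - V_2)/2 + (V_5 - V_3)/1.5 + (V_5 - 0)/33 = 0
Collecting terms (coefficients in siemens):
  0.1825·V_1 - 0.1786·V_2 - 0.003704·V_5 = 0.002564
  1.448·V_2 - 0.1786·V_1 - 0.7692·V_3 - 0.5·V_5 = 0
  1.444·V_3 - 0.7692·V_2 - 0.6667·V_5 = 0
  1.201·V_5 - 0.003704·V_1 - 0.5·V_2 - 0.6667·V_3 = 0
Solving these 4 simultaneous equations (Gaussian elimination) gives:
  V_1 = 0.08206 V, V_2 = 0.06816 V, V_3 = 0.06659 V, V_5 = 0.06561 V
Part 1:
  Read off the nodal solution: V_1 = 0.08206 V
Part 2:
  I_R4 = (V_3 - V_4)/R4 = (0.06659 - 0)/120 = 0.0005549 A
  Magnitude: I_R4 = 0.0005549 A
Part 3:
  I_R7 = (V_3 - V_5)/R7 = (0.06659 - 0.06561)/1.5 = 0.0006527 A
  P_R7 = I_R7² × R7 = (0.0006527)² × 1.5 = 0.0000006391 W
Part 4:
  Power in each resistor, P = (ΔV)²/R:
    P_R1 = (10 - 0.08206)²/3900 = 0.02522 W
    P_R2 = (0.08206 - 0.06816)²/5.6 = 0.0000345 W
    P_R3 = (0.06816 - 0.06659)²/1.3 = 0.000001896 W
    P_R4 = (0.06659 - 0)²/120 = 0.00003695 W
    P_R5 = (0.08206 - 0.06561)²/270 = 0.000001002 W
    P_R6 = (0.06816 - 0.06561)²/2 = 0.000003249 W
    P_R7 = (0.06659 - 0.06561)²/1.5 = 0.0000006391 W
    P_R8 = (0 - 0.06561)²/33 = 0.0001304 W
  P_total = P_R1 + P_R2 + P_R3 + P_R4 + P_R5 + P_R6 + P_R7 + P_R8 = 0.02543 W

Final answers:
1. V_1 = 0.08206 V
2. I_R4 = 0.0005549 A
3. P_R7 = 6.391e-07 W
4. P_total = 0.02543 W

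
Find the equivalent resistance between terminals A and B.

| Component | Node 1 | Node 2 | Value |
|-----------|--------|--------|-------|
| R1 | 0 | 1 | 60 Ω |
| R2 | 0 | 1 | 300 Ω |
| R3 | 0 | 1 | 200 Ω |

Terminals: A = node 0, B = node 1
Reduce the network between node 0 (A) and node 1 (B) by series/parallel combination:
  Rp1 = R1 ‖ R2 ‖ R3 (parallel, all between nodes 0 and 1) = 1/(1/60 + 1/300 + 1/200) = 40 Ω
R_eq = 40 Ω

Final answer: 40 Ω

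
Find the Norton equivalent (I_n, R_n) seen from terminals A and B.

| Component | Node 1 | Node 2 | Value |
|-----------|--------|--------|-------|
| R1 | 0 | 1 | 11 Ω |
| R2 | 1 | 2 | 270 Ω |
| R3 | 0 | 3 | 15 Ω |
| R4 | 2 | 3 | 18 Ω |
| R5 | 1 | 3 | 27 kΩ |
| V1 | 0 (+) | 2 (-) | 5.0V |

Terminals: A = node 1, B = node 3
Find the Thévenin equivalent first; then I_n = V_th/R_th and R_n = R_th.
Step 1 — V_th is the open-circuit voltage V_A - V_B (nothing connected across the terminals).
Nodal analysis, taking node 2 as the 0 V reference.
Source V1 fixes V_0 = 5 V.
KCL at each unknown node (sum of currents leaving = 0; resistances in Ω):
  Node 1: (V_1 - 5)/11 + (V_1 - 0)/270 + (V_1 - V_3)/27000 = 0
  Node 3: (V_3 - 5)/15 + (V_3 - 0)/18 + (V_3 - V_1)/27000 = 0
Collecting terms (coefficients in siemens):
  0.09465·V_1 - 0.00003704·V_3 = 0.4545
  0.1223·V_3 - 0.00003704·V_1 = 0.3333
Determinant D = (0.09465)(0.1223) - (-0.00003704)(-0.00003704) = 0.01157
V_1 = [(0.4545)(0.1223) - (-0.00003704)(0.3333)]/D = 4.803 V
V_3 = [(0.09465)(0.3333) - (0.4545)(-0.00003704)]/D = 2.728 V
V_th = V_1 - V_3 = 4.803 - 2.728 = 2.076 V
Step 2 — R_th: zero the source — replace V1 by a short circuit (node 2 merges into node 0) — and find the resistance seen between A (node 1) and B (node 3).
Reduce the network between node 1 (A) and node 3 (B) by series/parallel combination:
  Rp1 = R1 ‖ R2 (parallel, both between nodes 0 and 1) = 1/(1/11 + 1/270) = 10.57 Ω
  Rp2 = R3 ‖ R4 (parallel, both between nodes 0 and 3) = 1/(1/15 + 1/18) = 8.182 Ω
  Rs1 = Rp1 + Rp2 (series, joined only at node 0) = 10.57 + 8.182 = 18.75 Ω
  Rp3 = R5 ‖ Rs1 (parallel, both between nodes 1 and 3) = 1/(1/27000 + 1/18.75) = 18.74 Ω
R_th = 18.74 Ω
I_n = V_th/R_th = 2.076/18.74 = 0.1108 A, and R_n = R_th = 18.74 Ω

Final answer: I_n = 0.1108 A, R_n = 18.74 Ω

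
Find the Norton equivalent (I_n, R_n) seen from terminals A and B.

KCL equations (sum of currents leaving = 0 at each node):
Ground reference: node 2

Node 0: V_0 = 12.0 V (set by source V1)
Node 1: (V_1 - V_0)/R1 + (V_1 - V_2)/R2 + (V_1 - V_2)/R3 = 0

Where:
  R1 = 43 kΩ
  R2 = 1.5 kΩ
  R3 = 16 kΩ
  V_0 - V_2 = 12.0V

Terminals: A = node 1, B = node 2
Find the Thévenin equivalent first; then I_n = V_th/R_th and R_n = R_th.
Step 1 — V_th is the open-circuit voltage V_A - V_B (nothing connected across the terminals).
Nodal analysis, taking node 2 as the 0 V reference.
Source V1 fixes V_0 = 12 V.
KCL at each unknown node (sum of currents leaving = 0; resistances in Ω):
  Node 1: (V_1 - 12)/43000 + (V_1 - 0)/1500 + (V_1 - 0)/16000 = 0
Collecting terms: 0.0007524 × V_1 = 0.0002791  =>  V_1 = 0.3709 V
V_th = V_1 - V_2 = 0.3709 - 0 = 0.3709 V
Step 2 — R_th: zero the source — replace V1 by a short circuit (node 2 merges into node 0) — and find the resistance seen between A (node 1) and B (node 0).
Reduce the network between node 1 (A) and node 0 (B) by series/parallel combination:
  Rp1 = R1 ‖ R2 ‖ R3 (parallel, all between nodes 0 and 1) = 1/(1/43000 + 1/1500 + 1/16000) = 1329 Ω
R_th = 1.329 kΩ
I_n = V_th/R_th = 0.3709/1329 = 0.0002791 A, and R_n = R_th = 1.329 kΩ

Final answer: I_n = 0.0002791 A, R_n = 1.329 kΩ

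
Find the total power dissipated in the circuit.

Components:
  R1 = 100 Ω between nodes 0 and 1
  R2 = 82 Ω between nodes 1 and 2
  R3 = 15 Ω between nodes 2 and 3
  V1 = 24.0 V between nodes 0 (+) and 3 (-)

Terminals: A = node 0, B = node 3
Nodal analysis, taking node 3 as the 0 V reference.
Source V1 fixes V_0 = 24 V.
KCL at each unknown node (sum of currents leaving = 0; resistances in Ω):
  Node 1: (V_1 - 24)/100 + (V_1 - V_2)/82 = 0
  Node 2: (V_2 - V_1)/82 + (V_2 - 0)/15 = 0
Collecting terms (coefficients in siemens):
  0.0222·V_1 - 0.0122·V_2 = 0.24
  0.07886·V_2 - 0.0122·V_1 = 0
Determinant D = (0.0222)(0.07886) - (-0.0122)(-0.0122) = 0.001602
V_1 = [(0.24)(0.07886) - (-0.0122)(0)]/D = 11.82 V
V_2 = [(0.0222)(0) - (0.24)(-0.0122)]/D = 1.827 V
Power in each resistor, P = (ΔV)²/R:
  P_R1 = (24 - 11.82)²/100 = 1.484 W
  P_R2 = (11.82 - 1.827)²/82 = 1.217 W
  P_R3 = (1.827 - 0)²/15 = 0.2226 W
P_total = P_R1 + P_R2 + P_R3 = 2.924 W

Final answer: 2.924 W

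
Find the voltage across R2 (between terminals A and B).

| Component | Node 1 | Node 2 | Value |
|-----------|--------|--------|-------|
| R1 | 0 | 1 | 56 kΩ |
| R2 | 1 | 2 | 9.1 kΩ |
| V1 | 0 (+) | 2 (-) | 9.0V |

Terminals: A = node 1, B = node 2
R1 and R2 are in series across V1 (node 0 → node 1 → node 2), and the output A–B is taken across R2, so this is a voltage divider.
Series current: I = V1/(R1 + R2) = 9/(56000 + 9100) = 9/65100 = 0.0001382 A
V_R2 = I × R2 = V1 × R2/(R1 + R2) = 9 × 9100/65100 = 1.258 V

Final answer: 1.258 V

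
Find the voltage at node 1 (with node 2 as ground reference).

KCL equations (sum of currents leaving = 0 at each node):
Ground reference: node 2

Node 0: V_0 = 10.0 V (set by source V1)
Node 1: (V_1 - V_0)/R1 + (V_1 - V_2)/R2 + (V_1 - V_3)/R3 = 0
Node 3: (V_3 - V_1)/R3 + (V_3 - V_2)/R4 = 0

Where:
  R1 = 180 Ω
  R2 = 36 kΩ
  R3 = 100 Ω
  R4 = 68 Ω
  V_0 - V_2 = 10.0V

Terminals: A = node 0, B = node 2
Nodal analysis, taking node 2 as the 0 V reference.
Source V1 fixes V_0 = 10 V.
KCL at each unknown node (sum of currents leaving = 0; resistances in Ω):
  Node 1: (V_1 - 10)/180 + (V_1 - 0)/36000 + (V_1 - V_3)/100 = 0
  Node 3: (V_3 - V_1)/100 + (V_3 - 0)/68 = 0
Collecting terms (coefficients in siemens):
  0.01558·V_1 - 0.01·V_3 = 0.05556
  0.02471·V_3 - 0.01·V_1 = 0
Determinant D = (0.01558)(0.02471) - (-0.01)(-0.01) = 0.000285
V_1 = [(0.05556)(0.02471) - (-0.01)(0)]/D = 4.816 V
V_3 = [(0.01558)(0) - (0.05556)(-0.01)]/D = 1.949 V
The requested potential is V_1 = 4.816 V.

Final answer: V_1 = 4.816 V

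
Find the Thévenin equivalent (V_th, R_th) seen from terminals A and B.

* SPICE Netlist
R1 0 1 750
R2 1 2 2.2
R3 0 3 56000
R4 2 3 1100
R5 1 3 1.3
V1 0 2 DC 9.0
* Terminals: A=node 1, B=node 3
Step 1 — V_th is the open-circuit voltage V_A - V_B (nothing connected across the terminals).
Nodal analysis, taking node 2 as the 0 V reference.
Source V1 fixes V_0 = 9 V.
KCL at each unknown node (sum of currents leaving = 0; resistances in Ω):
  Node 1: (V_1 - 9)/750 + (V_1 - 0)/2.2 + (V_1 - V_3)/1.3 = 0
  Node 3: (V_3 - 9)/56000 + (V_3 - 0)/1100 + (V_3 - V_1)/1.3 = 0
Collecting terms (coefficients in siemens):
  1.225·V_1 - 0.7692·V_3 = 0.012
  0.7702·V_3 - 0.7692·V_1 = 0.0001607
Determinant D = (1.225)(0.7702) - (-0.7692)(-0.7692) = 0.3518
V_1 = [(0.012)(0.7702) - (-0.7692)(0.0001607)]/D = 0.02662 V
V_3 = [(1.225)(0.0001607) - (0.012)(-0.7692)]/D = 0.0268 V
V_th = V_1 - V_3 = 0.02662 - 0.0268 = -0.0001766 V
Step 2 — R_th: zero the source — replace V1 by a short circuit (node 2 merges into node 0) — and find the resistance seen between A (node 1) and B (node 3).
Reduce the network between node 1 (A) and node 3 (B) by series/parallel combination:
  Rp1 = R1 ‖ R2 (parallel, both between nodes 0 and 1) = 1/(1/750 + 1/2.2) = 2.194 Ω
  Rp2 = R3 ‖ R4 (parallel, both between nodes 0 and 3) = 1/(1/56000 + 1/1100) = 1079 Ω
  Rs1 = Rp1 + Rp2 (series, joined only at node 0) = 2.194 + 1079 = 1081 Ω
  Rp3 = R5 ‖ Rs1 (parallel, both between nodes 1 and 3) = 1/(1/1.3 + 1/1081) = 1.298 Ω
R_th = 1.298 Ω

Final answer: V_th = -0.0001766 V, R_th = 1.298 Ω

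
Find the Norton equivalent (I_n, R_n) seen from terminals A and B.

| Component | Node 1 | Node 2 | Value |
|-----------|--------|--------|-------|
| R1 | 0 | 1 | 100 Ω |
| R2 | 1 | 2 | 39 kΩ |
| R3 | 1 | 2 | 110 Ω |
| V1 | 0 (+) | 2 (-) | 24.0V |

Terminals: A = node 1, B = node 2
Find the Thévenin equivalent first; then I_n = V_th/R_th and R_n = R_th.
Step 1 — V_th is the open-circuit voltage V_A - V_B (nothing connected across the terminals).
Nodal analysis, taking node 2 as the 0 V reference.
Source V1 fixes V_0 = 24 V.
KCL at each unknown node (sum of currents leaving = 0; resistances in Ω):
  Node 1: (V_1 - 24)/100 + (V_1 - 0)/39000 + (V_1 - 0)/110 = 0
Collecting terms: 0.01912 × V_1 = 0.24  =>  V_1 = 12.55 V
V_th = V_1 - V_2 = 12.55 - 0 = 12.55 V
Step 2 — R_th: zero the source — replace V1 by a short circuit (node 2 merges into node 0) — and find the resistance seen between A (node 1) and B (node 0).
Reduce the network between node 1 (A) and node 0 (B) by series/parallel combination:
  Rp1 = R1 ‖ R2 ‖ R3 (parallel, all between nodes 0 and 1) = 1/(1/100 + 1/39000 + 1/110) = 52.31 Ω
R_th = 52.31 Ω
I_n = V_th/R_th = 12.55/52.31 = 0.24 A, and R_n = R_th = 52.31 Ω

Final answer: I_n = 0.24 A, R_n = 52.31 Ω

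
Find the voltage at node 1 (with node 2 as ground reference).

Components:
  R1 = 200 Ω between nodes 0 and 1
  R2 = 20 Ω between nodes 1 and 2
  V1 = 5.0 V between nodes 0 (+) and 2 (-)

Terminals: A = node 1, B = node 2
Nodal analysis, taking node 2 as the 0 V reference.
Source V1 fixes V_0 = 5 V.
KCL at each unknown node (sum of currents leaving = 0; resistances in Ω):
  Node 1: (V_1 - 5)/200 + (V_1 - 0)/20 = 0
Collecting terms: 0.055 × V_1 = 0.025  =>  V_1 = 0.4545 V
The requested potential is V_1 = 0.4545 V.

Final answer: V_1 = 0.4545 V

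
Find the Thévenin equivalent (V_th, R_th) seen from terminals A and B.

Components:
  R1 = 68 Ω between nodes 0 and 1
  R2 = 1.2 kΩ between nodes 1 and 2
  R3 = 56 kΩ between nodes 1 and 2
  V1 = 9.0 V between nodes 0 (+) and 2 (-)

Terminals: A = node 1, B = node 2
Step 1 — V_th is the open-circuit voltage V_A - V_B (nothing connected across the terminals).
Nodal analysis, taking node 2 as the 0 V reference.
Source V1 fixes V_0 = 9 V.
KCL at each unknown node (sum of currents leaving = 0; resistances in Ω):
  Node 1: (V_1 - 9)/68 + (V_1 - 0)/1200 + (V_1 - 0)/56000 = 0
Collecting terms: 0.01556 × V_1 = 0.1324  =>  V_1 = 8.508 V
V_th = V_1 - V_2 = 8.508 - 0 = 8.508 V
Step 2 — R_th: zero the source — replace V1 by a short circuit (node 2 merges into node 0) — and find the resistance seen between A (node 1) and B (node 0).
Reduce the network between node 1 (A) and node 0 (B) by series/parallel combination:
  Rp1 = R1 ‖ R2 ‖ R3 (parallel, all between nodes 0 and 1) = 1/(1/68 + 1/1200 + 1/56000) = 64.28 Ω
R_th = 64.28 Ω

Final answer: V_th = 8.508 V, R_th = 64.28 Ω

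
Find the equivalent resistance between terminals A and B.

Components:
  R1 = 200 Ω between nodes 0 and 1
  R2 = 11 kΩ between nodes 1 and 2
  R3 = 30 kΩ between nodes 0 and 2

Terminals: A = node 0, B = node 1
Reduce the network between node 0 (A) and node 1 (B) by series/parallel combination:
  Rs1 = R3 + R2 (series, joined only at node 2) = 30000 + 11000 = 41000 Ω
  Rp1 = R1 ‖ Rs1 (parallel, both between nodes 0 and 1) = 1/(1/200 + 1/41000) = 199 Ω
R_eq = 199 Ω

Final answer: 199 Ω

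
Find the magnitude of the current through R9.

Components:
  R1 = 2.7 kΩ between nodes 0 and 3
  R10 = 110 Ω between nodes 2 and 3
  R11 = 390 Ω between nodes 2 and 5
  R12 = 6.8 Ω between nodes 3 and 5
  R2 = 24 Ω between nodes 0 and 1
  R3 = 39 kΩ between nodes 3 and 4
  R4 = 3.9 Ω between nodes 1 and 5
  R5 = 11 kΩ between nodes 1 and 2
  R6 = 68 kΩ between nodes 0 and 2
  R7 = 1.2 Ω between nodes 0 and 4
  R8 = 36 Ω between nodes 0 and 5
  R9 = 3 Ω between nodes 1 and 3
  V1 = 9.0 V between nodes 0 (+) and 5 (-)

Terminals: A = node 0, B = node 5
Nodal analysis, taking node 5 as the 0 V reference.
Source V1 fixes V_0 = 9 V.
KCL at each unknown node (sum of currents leaving = 0; resistances in Ω):
  Node 1: (V_1 - 9)/24 + (V_1 - 0)/3.9 + (V_1 - V_2)/11000 + (V_1 - V_3)/3 = 0
  Node 2: (V_2 - V_1)/11000 + (V_2 - 9)/68000 + (V_2 - V_3)/110 + (V_2 - 0)/390 = 0
  Node 3: (V_3 - 9)/2700 + (V_3 - V_4)/39000 + (V_3 - V_1)/3 + (V_3 - V_2)/110 + (V_3 - 0)/6.8 = 0
  Node 4: (V_4 - V_3)/39000 + (V_4 - 9)/1.2 = 0
Collecting terms (coefficients in siemens):
  0.6315·V_1 - 0.00009091·V_2 - 0.3333·V_3 = 0.375
  0.01176·V_2 - 0.00009091·V_1 - 0.009091·V_3 = 0.0001324
  0.4899·V_3 - 0.3333·V_1 - 0.009091·V_2 - 0.00002564·V_4 = 0.003333
  0.8334·V_4 - 0.00002564·V_3 = 7.5
Solving these 4 simultaneous equations (Gaussian elimination) gives:
  V_1 = 0.9408 V, V_2 = 0.5265 V, V_3 = 0.6572 V, V_4 = 9 V
I_R9 = (V_1 - V_3)/R9 = (0.9408 - 0.6572)/3 = 0.09453 A
|I_R9| = 0.09453 A

Final answer: |I_R9| = 0.09453 A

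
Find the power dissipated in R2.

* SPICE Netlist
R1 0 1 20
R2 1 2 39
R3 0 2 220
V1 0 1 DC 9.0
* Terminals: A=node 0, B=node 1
Nodal analysis, taking node 1 as the 0 V reference.
Source V1 fixes V_0 = 9 V.
KCL at each unknown node (sum of currents leaving = 0; resistances in Ω):
  Node 2: (V_2 - 0)/39 + (V_2 - 9)/220 = 0
Collecting terms: 0.03019 × V_2 = 0.04091  =>  V_2 = 1.355 V
I_R2 = (V_1 - V_2)/R2 = (0 - 1.355)/39 = -0.03475 A
P_R2 = I_R2² × R2 = (-0.03475)² × 39 = 0.04709 W

Final answer: 0.04709 W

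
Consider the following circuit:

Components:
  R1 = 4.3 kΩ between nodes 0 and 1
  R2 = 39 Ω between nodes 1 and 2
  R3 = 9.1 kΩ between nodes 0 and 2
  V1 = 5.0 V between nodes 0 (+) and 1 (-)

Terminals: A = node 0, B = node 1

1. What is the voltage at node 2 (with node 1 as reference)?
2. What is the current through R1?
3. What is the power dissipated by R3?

Nodal analysis, taking node 1 as the 0 V reference.
Source V1 fixes V_0 = 5 V.
KCL at each unknown node (sum of currents leaving = 0; resistances in Ω):
  Node 2: (V_2 - 0)/39 + (V_2 - 5)/9100 = 0
Collecting terms: 0.02575 × V_2 = 0.0005495  =>  V_2 = 0.02134 V
Part 1:
  Read off the nodal solution: V_2 = 0.02134 V
Part 2:
  I_R1 = (V_0 - V_1)/R1 = (5 - 0)/4300 = 0.001163 A
  Magnitude: I_R1 = 0.001163 A
Part 3:
  I_R3 = (V_0 - V_2)/R3 = (5 - 0.02134)/9100 = 0.0005471 A
  P_R3 = I_R3² × R3 = (0.0005471)² × 9100 = 0.002724 W

Final answers:
1. V_2 = 0.02134 V
2. I_R1 = 0.001163 A
3. P_R3 = 0.002724 W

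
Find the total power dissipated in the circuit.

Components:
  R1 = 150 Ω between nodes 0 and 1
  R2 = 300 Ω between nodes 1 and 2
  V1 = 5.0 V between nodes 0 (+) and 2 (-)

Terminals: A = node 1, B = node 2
Nodal analysis, taking node 2 as the 0 V reference.
Source V1 fixes V_0 = 5 V.
KCL at each unknown node (sum of currents leaving = 0; resistances in Ω):
  Node 1: (V_1 - 5)/150 + (V_1 - 0)/300 = 0
Collecting terms: 0.01 × V_1 = 0.03333  =>  V_1 = 3.333 V
Power in each resistor, P = (ΔV)²/R:
  P_R1 = (5 - 3.333)²/150 = 0.01852 W
  P_R2 = (3.333 - 0)²/300 = 0.03704 W
P_total = P_R1 + P_R2 = 0.05556 W

Final answer: 0.05556 W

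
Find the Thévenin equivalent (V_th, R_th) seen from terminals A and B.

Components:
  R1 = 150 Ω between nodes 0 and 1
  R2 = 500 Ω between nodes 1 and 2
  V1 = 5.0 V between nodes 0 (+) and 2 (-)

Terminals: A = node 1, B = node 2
Step 1 — V_th is the open-circuit voltage V_A - V_B (nothing connected across the terminals).
Nodal analysis, taking node 2 as the 0 V reference.
Source V1 fixes V_0 = 5 V.
KCL at each unknown node (sum of currents leaving = 0; resistances in Ω):
  Node 1: (V_1 - 5)/150 + (V_1 - 0)/500 = 0
Collecting terms: 0.008667 × V_1 = 0.03333  =>  V_1 = 3.846 V
V_th = V_1 - V_2 = 3.846 - 0 = 3.846 V
Step 2 — R_th: zero the source — replace V1 by a short circuit (node 2 merges into node 0) — and find the resistance seen between A (node 1) and B (node 0).
Reduce the network between node 1 (A) and node 0 (B) by series/parallel combination:
  Rp1 = R1 ‖ R2 (parallel, both between nodes 0 and 1) = 1/(1/150 + 1/500) = 115.4 Ω
R_th = 115.4 Ω

Final answer: V_th = 3.846 V, R_th = 115.4 Ω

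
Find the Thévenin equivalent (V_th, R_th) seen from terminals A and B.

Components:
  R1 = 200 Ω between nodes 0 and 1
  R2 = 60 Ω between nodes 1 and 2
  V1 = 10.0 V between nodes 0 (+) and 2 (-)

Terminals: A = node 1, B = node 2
Step 1 — V_th is the open-circuit voltage V_A - V_B (nothing connected across the terminals).
Nodal analysis, taking node 2 as the 0 V reference.
Source V1 fixes V_0 = 10 V.
KCL at each unknown node (sum of currents leaving = 0; resistances in Ω):
  Node 1: (V_1 - 10)/200 + (V_1 - 0)/60 = 0
Collecting terms: 0.02167 × V_1 = 0.05  =>  V_1 = 2.308 V
V_th = V_1 - V_2 = 2.308 - 0 = 2.308 V
Step 2 — R_th: zero the source — replace V1 by a short circuit (node 2 merges into node 0) — and find the resistance seen between A (node 1) and B (node 0).
Reduce the network between node 1 (A) and node 0 (B) by series/parallel combination:
  Rp1 = R1 ‖ R2 (parallel, both between nodes 0 and 1) = 1/(1/200 + 1/60) = 46.15 Ω
R_th = 46.15 Ω

Final answer: V_th = 2.308 V, R_th = 46.15 Ω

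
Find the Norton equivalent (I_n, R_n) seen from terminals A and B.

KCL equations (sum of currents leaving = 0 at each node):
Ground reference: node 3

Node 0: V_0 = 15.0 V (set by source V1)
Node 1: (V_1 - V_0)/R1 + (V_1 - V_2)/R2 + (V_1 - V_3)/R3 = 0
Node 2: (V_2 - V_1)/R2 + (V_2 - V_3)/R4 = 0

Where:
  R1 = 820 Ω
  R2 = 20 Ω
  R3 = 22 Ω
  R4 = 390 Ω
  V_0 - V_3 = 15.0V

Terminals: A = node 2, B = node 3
Find the Thévenin equivalent first; then I_n = V_th/R_th and R_n = R_th.
Step 1 — V_th is the open-circuit voltage V_A - V_B (nothing connected across the terminals).
Nodal analysis, taking node 3 as the 0 V reference.
Source V1 fixes V_0 = 15 V.
KCL at each unknown node (sum of currents leaving = 0; resistances in Ω):
  Node 1: (V_1 - 15)/820 + (V_1 - V_2)/20 + (V_1 - 0)/22 = 0
  Node 2: (V_2 - V_1)/20 + (V_2 - 0)/390 = 0
Collecting terms (coefficients in siemens):
  0.09667·V_1 - 0.05·V_2 = 0.01829
  0.05256·V_2 - 0.05·V_1 = 0
Determinant D = (0.09667)(0.05256) - (-0.05)(-0.05) = 0.002582
V_1 = [(0.01829)(0.05256) - (-0.05)(0)]/D = 0.3725 V
V_2 = [(0.09667)(0) - (0.01829)(-0.05)]/D = 0.3543 V
V_th = V_2 - V_3 = 0.3543 - 0 = 0.3543 V
Step 2 — R_th: zero the source — replace V1 by a short circuit (node 3 merges into node 0) — and find the resistance seen between A (node 2) and B (node 0).
Reduce the network between node 2 (A) and node 0 (B) by series/parallel combination:
  Rp1 = R1 ‖ R3 (parallel, both between nodes 0 and 1) = 1/(1/820 + 1/22) = 21.43 Ω
  Rs1 = R2 + Rp1 (series, joined only at node 1) = 20 + 21.43 = 41.43 Ω
  Rp2 = R4 ‖ Rs1 (parallel, both between nodes 0 and 2) = 1/(1/390 + 1/41.43) = 37.45 Ω
R_th = 37.45 Ω
I_n = V_th/R_th = 0.3543/37.45 = 0.009461 A, and R_n = R_th = 37.45 Ω

Final answer: I_n = 0.009461 A, R_n = 37.45 Ω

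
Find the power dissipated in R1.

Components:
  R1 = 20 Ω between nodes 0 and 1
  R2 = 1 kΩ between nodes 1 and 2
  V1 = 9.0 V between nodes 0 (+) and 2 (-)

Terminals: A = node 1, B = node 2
Nodal analysis, taking node 2 as the 0 V reference.
Source V1 fixes V_0 = 9 V.
KCL at each unknown node (sum of currents leaving = 0; resistances in Ω):
  Node 1: (V_1 - 9)/20 + (V_1 - 0)/1000 = 0
Collecting terms: 0.051 × V_1 = 0.45  =>  V_1 = 8.824 V
I_R1 = (V_0 - V_1)/R1 = (9 - 8.824)/20 = 0.008824 A
P_R1 = I_R1² × R1 = (0.008824)² × 20 = 0.001557 W

Final answer: 0.001557 W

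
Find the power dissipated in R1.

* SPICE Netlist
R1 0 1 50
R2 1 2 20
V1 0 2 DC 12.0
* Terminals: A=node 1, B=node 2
Nodal analysis, taking node 2 as the 0 V reference.
Source V1 fixes V_0 = 12 V.
KCL at each unknown node (sum of currents leaving = 0; resistances in Ω):
  Node 1: (V_1 - 12)/50 + (V_1 - 0)/20 = 0
Collecting terms: 0.07 × V_1 = 0.24  =>  V_1 = 3.429 V
I_R1 = (V_0 - V_1)/R1 = (12 - 3.429)/50 = 0.1714 A
P_R1 = I_R1² × R1 = (0.1714)² × 50 = 1.469 W

Final answer: 1.469 W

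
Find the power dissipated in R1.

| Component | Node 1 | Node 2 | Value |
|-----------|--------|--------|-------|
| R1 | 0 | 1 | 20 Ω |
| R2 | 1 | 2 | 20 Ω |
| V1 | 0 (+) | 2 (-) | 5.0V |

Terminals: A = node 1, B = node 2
Nodal analysis, taking node 2 as the 0 V reference.
Source V1 fixes V_0 = 5 V.
KCL at each unknown node (sum of currents leaving = 0; resistances in Ω):
  Node 1: (V_1 - 5)/20 + (V_1 - 0)/20 = 0
Collecting terms: 0.1 × V_1 = 0.25  =>  V_1 = 2.5 V
I_R1 = (V_0 - V_1)/R1 = (5 - 2.5)/20 = 0.125 A
P_R1 = I_R1² × R1 = (0.125)² × 20 = 0.3125 W

Final answer: 0.3125 W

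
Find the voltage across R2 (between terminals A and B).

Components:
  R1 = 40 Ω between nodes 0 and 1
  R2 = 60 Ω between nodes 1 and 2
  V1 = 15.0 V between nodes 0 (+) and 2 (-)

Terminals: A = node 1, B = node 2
R1 and R2 are in series across V1 (node 0 → node 1 → node 2), and the output A–B is taken across R2, so this is a voltage divider.
Series current: I = V1/(R1 + R2) = 15/(40 + 60) = 15/100 = 0.15 A
V_R2 = I × R2 = V1 × R2/(R1 + R2) = 15 × 60/100 = 9 V

Final answer: 9 V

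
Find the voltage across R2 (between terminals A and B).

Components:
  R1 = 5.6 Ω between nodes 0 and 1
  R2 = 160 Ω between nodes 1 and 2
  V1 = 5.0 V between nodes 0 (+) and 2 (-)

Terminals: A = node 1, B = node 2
R1 and R2 are in series across V1 (node 0 → node 1 → node 2), and the output A–B is taken across R2, so this is a voltage divider.
Series current: I = V1/(R1 + R2) = 5/(5.6 + 160) = 5/165.6 = 0.03019 A
V_R2 = I × R2 = V1 × R2/(R1 + R2) = 5 × 160/165.6 = 4.831 V

Final answer: 4.831 V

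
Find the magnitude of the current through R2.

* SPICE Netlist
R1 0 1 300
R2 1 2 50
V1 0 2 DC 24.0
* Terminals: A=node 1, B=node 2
Nodal analysis, taking node 2 as the 0 V reference.
Source V1 fixes V_0 = 24 V.
KCL at each unknown node (sum of currents leaving = 0; resistances in Ω):
  Node 1: (V_1 - 24)/300 + (V_1 - 0)/50 = 0
Collecting terms: 0.02333 × V_1 = 0.08  =>  V_1 = 3.429 V
I_R2 = (V_1 - V_2)/R2 = (3.429 - 0)/50 = 0.06857 A
|I_R2| = 0.06857 A

Final answer: |I_R2| = 0.06857 A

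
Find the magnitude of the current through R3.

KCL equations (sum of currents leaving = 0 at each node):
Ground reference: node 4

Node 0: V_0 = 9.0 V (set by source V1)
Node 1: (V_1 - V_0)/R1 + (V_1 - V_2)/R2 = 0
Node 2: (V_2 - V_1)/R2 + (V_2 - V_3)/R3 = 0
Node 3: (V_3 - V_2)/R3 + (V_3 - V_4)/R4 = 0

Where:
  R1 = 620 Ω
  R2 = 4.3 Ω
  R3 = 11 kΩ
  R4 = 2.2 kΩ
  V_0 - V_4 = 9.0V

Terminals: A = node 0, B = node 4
Nodal analysis, taking node 4 as the 0 V reference.
Source V1 fixes V_0 = 9 V.
KCL at each unknown node (sum of currents leaving = 0; resistances in Ω):
  Node 1: (V_1 - 9)/620 + (V_1 - V_2)/4.3 = 0
  Node 2: (V_2 - V_1)/4.3 + (V_2 - V_3)/11000 = 0
  Node 3: (V_3 - V_2)/11000 + (V_3 - 0)/2200 = 0
Collecting terms (coefficients in siemens):
  0.2342·V_1 - 0.2326·V_2 = 0.01452
  0.2326·V_2 - 0.2326·V_1 - 0.00009091·V_3 = 0
  0.0005455·V_3 - 0.00009091·V_2 = 0
Solving these 3 simultaneous equations (Gaussian elimination) gives:
  V_1 = 8.596 V, V_2 = 8.594 V, V_3 = 1.432 V
I_R3 = (V_2 - V_3)/R3 = (8.594 - 1.432)/11000 = 0.000651 A
|I_R3| = 0.000651 A

Final answer: |I_R3| = 0.000651 A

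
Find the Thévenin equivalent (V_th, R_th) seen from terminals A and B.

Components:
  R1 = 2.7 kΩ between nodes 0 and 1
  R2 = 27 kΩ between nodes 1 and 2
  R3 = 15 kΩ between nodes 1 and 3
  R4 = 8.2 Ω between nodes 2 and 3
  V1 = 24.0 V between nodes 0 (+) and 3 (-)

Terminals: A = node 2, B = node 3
Step 1 — V_th is the open-circuit voltage V_A - V_B (nothing connected across the terminals).
Nodal analysis, taking node 3 as the 0 V reference.
Source V1 fixes V_0 = 24 V.
KCL at each unknown node (sum of currents leaving = 0; resistances in Ω):
  Node 1: (V_1 - 24)/2700 + (V_1 - V_2)/27000 + (V_1 - 0)/15000 = 0
  Node 2: (V_2 - V_1)/27000 + (V_2 - 0)/8.2 = 0
Collecting terms (coefficients in siemens):
  0.0004741·V_1 - 0.00003704·V_2 = 0.008889
  0.122·V_2 - 0.00003704·V_1 = 0
Determinant D = (0.0004741)(0.122) - (-0.00003704)(-0.00003704) = 0.00005783
V_1 = [(0.008889)(0.122) - (-0.00003704)(0)]/D = 18.75 V
V_2 = [(0.0004741)(0) - (0.008889)(-0.00003704)]/D = 0.005693 V
V_th = V_2 - V_3 = 0.005693 - 0 = 0.005693 V
Step 2 — R_th: zero the source — replace V1 by a short circuit (node 3 merges into node 0) — and find the resistance seen between A (node 2) and B (node 0).
Reduce the network between node 2 (A) and node 0 (B) by series/parallel combination:
  Rp1 = R1 ‖ R3 (parallel, both between nodes 0 and 1) = 1/(1/2700 + 1/15000) = 2288 Ω
  Rs1 = R2 + Rp1 (series, joined only at node 1) = 27000 + 2288 = 29290 Ω
  Rp2 = R4 ‖ Rs1 (parallel, both between nodes 0 and 2) = 1/(1/8.2 + 1/29290) = 8.198 Ω
R_th = 8.198 Ω

Final answer: V_th = 0.005693 V, R_th = 8.198 Ω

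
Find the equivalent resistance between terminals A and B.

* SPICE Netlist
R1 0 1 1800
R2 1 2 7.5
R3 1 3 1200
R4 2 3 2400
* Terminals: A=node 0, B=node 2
Reduce the network between node 0 (A) and node 2 (B) by series/parallel combination:
  Rs1 = R3 + R4 (series, joined only at node 3) = 1200 + 2400 = 3600 Ω
  Rp1 = R2 ‖ Rs1 (parallel, both between nodes 1 and 2) = 1/(1/7.5 + 1/3600) = 7.484 Ω
  Rs2 = R1 + Rp1 (series, joined only at node 1) = 1800 + 7.484 = 1807 Ω
R_eq = 1.807 kΩ

Final answer: 1.807 kΩ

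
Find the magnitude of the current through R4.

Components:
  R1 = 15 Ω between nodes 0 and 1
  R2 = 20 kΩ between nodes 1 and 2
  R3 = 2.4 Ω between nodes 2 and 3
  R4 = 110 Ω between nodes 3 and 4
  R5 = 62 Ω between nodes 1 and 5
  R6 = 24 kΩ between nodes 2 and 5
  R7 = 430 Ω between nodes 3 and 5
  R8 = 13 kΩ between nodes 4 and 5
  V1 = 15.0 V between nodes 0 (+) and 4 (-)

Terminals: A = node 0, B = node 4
Nodal analysis, taking node 4 as the 0 V reference.
Source V1 fixes V_0 = 15 V.
KCL at each unknown node (sum of currents leaving = 0; resistances in Ω):
  Node 1: (V_1 - 15)/15 + (V_1 - V_2)/20000 + (V_1 - V_5)/62 = 0
  Node 2: (V_2 - V_1)/20000 + (V_2 - V_3)/2.4 + (V_2 - V_5)/24000 = 0
  Node 3: (V_3 - V_2)/2.4 + (V_3 - 0)/110 + (V_3 - V_5)/430 = 0
  Node 5: (V_5 - V_1)/62 + (V_5 - V_2)/24000 + (V_5 - V_3)/430 + (V_5 - 0)/13000 = 0
Collecting terms (coefficients in siemens):
  0.08285·V_1 - 0.00005·V_2 - 0.01613·V_5 = 1
  0.4168·V_2 - 0.00005·V_1 - 0.4167·V_3 - 0.00004167·V_5 = 0
  0.4281·V_3 - 0.4167·V_2 - 0.002326·V_5 = 0
  0.01857·V_5 - 0.01613·V_1 - 0.00004167·V_2 - 0.002326·V_3 = 0
Solving these 4 simultaneous equations (Gaussian elimination) gives:
  V_1 = 14.61 V, V_2 = 2.748 V, V_3 = 2.745 V, V_5 = 13.04 V
I_R4 = (V_3 - V_4)/R4 = (2.745 - 0)/110 = 0.02496 A
|I_R4| = 0.02496 A

Final answer: |I_R4| = 0.02496 A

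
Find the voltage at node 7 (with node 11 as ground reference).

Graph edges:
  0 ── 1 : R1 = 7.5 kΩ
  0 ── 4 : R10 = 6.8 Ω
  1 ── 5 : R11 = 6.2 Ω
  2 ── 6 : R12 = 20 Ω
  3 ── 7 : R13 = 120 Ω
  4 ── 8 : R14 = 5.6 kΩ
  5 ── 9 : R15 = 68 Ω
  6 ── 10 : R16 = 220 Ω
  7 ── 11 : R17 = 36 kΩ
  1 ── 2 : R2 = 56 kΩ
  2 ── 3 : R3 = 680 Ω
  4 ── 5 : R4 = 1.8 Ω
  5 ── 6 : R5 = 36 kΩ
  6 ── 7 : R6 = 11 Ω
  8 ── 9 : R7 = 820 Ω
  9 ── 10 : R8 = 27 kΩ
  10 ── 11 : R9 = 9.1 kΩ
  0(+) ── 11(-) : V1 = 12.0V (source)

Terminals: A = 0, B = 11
Nodal analysis, taking node 11 as the 0 V reference.
Source V1 fixes V_0 = 12 V.
KCL at each unknown node (sum of currents leaving = 0; resistances in Ω):
  Node 1: (V_1 - 12)/7500 + (V_1 - V_2)/56000 + (V_1 - V_5)/6.2 = 0
  Node 2: (V_2 - V_1)/56000 + (V_2 - V_3)/680 + (V_2 - V_6)/20 = 0
  Node 3: (V_3 - V_2)/680 + (V_3 - V_7)/120 = 0
  Node 4: (V_4 - V_5)/1.8 + (V_4 - 12)/6.8 + (V_4 - V_8)/5600 = 0
  Node 5: (V_5 - V_4)/1.8 + (V_5 - V_6)/36000 + (V_5 - V_1)/6.2 + (V_5 - V_9)/68 = 0
  Node 6: (V_6 - V_5)/36000 + (V_6 - V_7)/11 + (V_6 - V_2)/20 + (V_6 - V_10)/220 = 0
  Node 7: (V_7 - V_6)/11 + (V_7 - V_3)/120 + (V_7 - 0)/36000 = 0
  Node 8: (V_8 - V_9)/820 + (V_8 - V_4)/5600 = 0
  Node 9: (V_9 - V_8)/820 + (V_9 - V_10)/27000 + (V_9 - V_5)/68 = 0
  Node 10: (V_10 - V_9)/27000 + (V_10 - 0)/9100 + (V_10 - V_6)/220 = 0
Collecting terms (coefficients in siemens):
  0.1614·V_1 - 0.00001786·V_2 - 0.1613·V_5 = 0.0016
  0.05149·V_2 - 0.00001786·V_1 - 0.001471·V_3 - 0.05·V_6 = 0
  0.009804·V_3 - 0.001471·V_2 - 0.008333·V_7 = 0
  0.7028·V_4 - 0.5556·V_5 - 0.0001786·V_8 = 1.765
  0.7316·V_5 - 0.1613·V_1 - 0.5556·V_4 - 0.00002778·V_6 - 0.01471·V_9 = 0
  0.1455·V_6 - 0.05·V_2 - 0.00002778·V_5 - 0.09091·V_7 - 0.004545·V_10 = 0
  0.09927·V_7 - 0.008333·V_3 - 0.09091·V_6 = 0
  0.001398·V_8 - 0.0001786·V_4 - 0.00122·V_9 = 0
  0.01596·V_9 - 0.01471·V_5 - 0.00122·V_8 - 0.00003704·V_10 = 0
  0.004692·V_10 - 0.004545·V_6 - 0.00003704·V_9 = 0
Solving these 10 simultaneous equations (Gaussian elimination) gives:
  V_1 = 11.99 V, V_2 = 4.531 V, V_3 = 4.528 V, V_4 = 12 V
  V_5 = 11.99 V, V_6 = 4.529 V, V_7 = 4.527 V, V_8 = 11.98 V
  V_9 = 11.98 V, V_10 = 4.481 V
The requested potential is V_7 = 4.527 V.

Final answer: V_7 = 4.527 V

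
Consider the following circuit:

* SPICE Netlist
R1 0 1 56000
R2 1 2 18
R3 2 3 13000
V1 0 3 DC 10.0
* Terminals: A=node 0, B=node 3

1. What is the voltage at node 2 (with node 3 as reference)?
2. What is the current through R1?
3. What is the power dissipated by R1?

Nodal analysis, taking node 3 as the 0 V reference.
Source V1 fixes V_0 = 10 V.
KCL at each unknown node (sum of currents leaving = 0; resistances in Ω):
  Node 1: (V_1 - 10)/56000 + (V_1 - V_2)/18 = 0
  Node 2: (V_2 - V_1)/18 + (V_2 - 0)/13000 = 0
Collecting terms (coefficients in siemens):
  0.05557·V_1 - 0.05556·V_2 = 0.0001786
  0.05563·V_2 - 0.05556·V_1 = 0
Determinant D = (0.05557)(0.05563) - (-0.05556)(-0.05556) = 0.000005267
V_1 = [(0.0001786)(0.05563) - (-0.05556)(0)]/D = 1.886 V
V_2 = [(0.05557)(0) - (0.0001786)(-0.05556)]/D = 1.884 V
Part 1:
  Read off the nodal solution: V_2 = 1.884 V
Part 2:
  I_R1 = (V_0 - V_1)/R1 = (10 - 1.886)/56000 = 0.0001449 A
  Magnitude: I_R1 = 0.0001449 A
Part 3:
  I_R1 = (V_0 - V_1)/R1 = (10 - 1.886)/56000 = 0.0001449 A
  P_R1 = I_R1² × R1 = (0.0001449)² × 56000 = 0.001176 W

Final answers:
1. V_2 = 1.884 V
2. I_R1 = 0.0001449 A
3. P_R1 = 0.001176 W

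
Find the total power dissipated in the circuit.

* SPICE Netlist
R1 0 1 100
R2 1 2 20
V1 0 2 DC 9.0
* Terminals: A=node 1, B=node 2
Nodal analysis, taking node 2 as the 0 V reference.
Source V1 fixes V_0 = 9 V.
KCL at each unknown node (sum of currents leaving = 0; resistances in Ω):
  Node 1: (V_1 - 9)/100 + (V_1 - 0)/20 = 0
Collecting terms: 0.06 × V_1 = 0.09  =>  V_1 = 1.5 V
Power in each resistor, P = (ΔV)²/R:
  P_R1 = (9 - 1.5)²/100 = 0.5625 W
  P_R2 = (1.5 - 0)²/20 = 0.1125 W
P_total = P_R1 + P_R2 = 0.675 W

Final answer: 0.675 W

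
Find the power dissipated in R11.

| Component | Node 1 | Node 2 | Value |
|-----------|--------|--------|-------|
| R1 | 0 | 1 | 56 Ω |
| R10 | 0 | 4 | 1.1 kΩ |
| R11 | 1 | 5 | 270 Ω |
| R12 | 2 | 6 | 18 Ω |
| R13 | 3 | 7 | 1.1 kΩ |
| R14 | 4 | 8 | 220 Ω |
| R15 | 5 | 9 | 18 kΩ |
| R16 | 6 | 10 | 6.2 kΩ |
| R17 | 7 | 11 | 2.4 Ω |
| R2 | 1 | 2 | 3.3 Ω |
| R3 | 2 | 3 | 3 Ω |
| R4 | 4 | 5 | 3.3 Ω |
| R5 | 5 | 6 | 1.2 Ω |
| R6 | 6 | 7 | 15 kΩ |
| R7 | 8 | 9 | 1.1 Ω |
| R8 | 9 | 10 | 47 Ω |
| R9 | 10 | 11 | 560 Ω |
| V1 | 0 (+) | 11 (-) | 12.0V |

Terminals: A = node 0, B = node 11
Nodal analysis, taking node 11 as the 0 V reference.
Source V1 fixes V_0 = 12 V.
KCL at each unknown node (sum of currents leaving = 0; resistances in Ω):
  Node 1: (V_1 - 12)/56 + (V_1 - V_2)/3.3 + (V_1 - V_5)/270 = 0
  Node 2: (V_2 - V_1)/3.3 + (V_2 - V_3)/3 + (V_2 - V_6)/18 = 0
  Node 3: (V_3 - V_2)/3 + (V_3 - V_7)/1100 = 0
  Node 4: (V_4 - V_5)/3.3 + (V_4 - 12)/1100 + (V_4 - V_8)/220 = 0
  Node 5: (V_5 - V_4)/3.3 + (V_5 - V_6)/1.2 + (V_5 - V_1)/270 + (V_5 - V_9)/18000 = 0
  Node 6: (V_6 - V_5)/1.2 + (V_6 - V_7)/15000 + (V_6 - V_2)/18 + (V_6 - V_10)/6200 = 0
  Node 7: (V_7 - V_6)/15000 + (V_7 - V_3)/1100 + (V_7 - 0)/2.4 = 0
  Node 8: (V_8 - V_9)/1.1 + (V_8 - V_4)/220 = 0
  Node 9: (V_9 - V_8)/1.1 + (V_9 - V_10)/47 + (V_9 - V_5)/18000 = 0
  Node 10: (V_10 - V_9)/47 + (V_10 - 0)/560 + (V_10 - V_6)/6200 = 0
Collecting terms (coefficients in siemens):
  0.3246·V_1 - 0.303·V_2 - 0.003704·V_5 = 0.2143
  0.6919·V_2 - 0.303·V_1 - 0.3333·V_3 - 0.05556·V_6 = 0
  0.3342·V_3 - 0.3333·V_2 - 0.0009091·V_7 = 0
  0.3085·V_4 - 0.303·V_5 - 0.004545·V_8 = 0.01091
  1.14·V_5 - 0.003704·V_1 - 0.303·V_4 - 0.8333·V_6 - 0.00005556·V_9 = 0
  0.8891·V_6 - 0.05556·V_2 - 0.8333·V_5 - 0.00006667·V_7 - 0.0001613·V_10 = 0
  0.4176·V_7 - 0.0009091·V_3 - 0.00006667·V_6 = 0
  0.9136·V_8 - 0.004545·V_4 - 0.9091·V_9 = 0
  0.9304·V_9 - 0.00005556·V_5 - 0.9091·V_8 - 0.02128·V_10 = 0
  0.02322·V_10 - 0.0001613·V_6 - 0.02128·V_9 = 0
Solving these 10 simultaneous equations (Gaussian elimination) gives:
  V_1 = 10.78 V, V_2 = 10.71 V, V_3 = 10.68 V, V_4 = 10.46 V
  V_5 = 10.5 V, V_6 = 10.51 V, V_7 = 0.02492 V, V_8 = 7.786 V
  V_9 = 7.773 V, V_10 = 7.194 V
I_R11 = (V_1 - V_5)/R11 = (10.78 - 10.5)/270 = 0.001039 A
P_R11 = I_R11² × R11 = (0.001039)² × 270 = 0.0002912 W

Final answer: 0.0002912 W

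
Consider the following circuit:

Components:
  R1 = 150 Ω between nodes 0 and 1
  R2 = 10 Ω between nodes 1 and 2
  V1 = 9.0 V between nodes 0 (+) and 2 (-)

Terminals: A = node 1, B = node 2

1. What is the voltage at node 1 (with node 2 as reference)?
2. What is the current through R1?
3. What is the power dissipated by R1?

Nodal analysis, taking node 2 as the 0 V reference.
Source V1 fixes V_0 = 9 V.
KCL at each unknown node (sum of currents leaving = 0; resistances in Ω):
  Node 1: (V_1 - 9)/150 + (V_1 - 0)/10 = 0
Collecting terms: 0.1067 × V_1 = 0.06  =>  V_1 = 0.5625 V
Part 1:
  Read off the nodal solution: V_1 = 0.5625 V
Part 2:
  I_R1 = (V_0 - V_1)/R1 = (9 - 0.5625)/150 = 0.05625 A
  Magnitude: I_R1 = 0.05625 A
Part 3:
  I_R1 = (V_0 - V_1)/R1 = (9 - 0.5625)/150 = 0.05625 A
  P_R1 = I_R1² × R1 = (0.05625)² × 150 = 0.4746 W

Final answers:
1. V_1 = 0.5625 V
2. I_R1 = 0.05625 A
3. P_R1 = 0.4746 W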